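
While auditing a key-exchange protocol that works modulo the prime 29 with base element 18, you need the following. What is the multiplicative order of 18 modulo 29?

By Lagrange's theorem, ord_29(18) divides φ(29) = 29 − 1 = 28 = 2^2 · 7.
Divisors of 28: 1, 2, 4, 7, 14, 28.
Check 18^d mod 29 for each divisor in increasing order:
18^1 ≡ 18 (mod 29)
18^2 ≡ 5 (mod 29)
18^4 ≡ 25 (mod 29)
18^7 ≡ 17 (mod 29)
18^14 ≡ 28 (mod 29)
18^28 ≡ 1 (mod 29) ✓
So ord_29(18) = 28.

28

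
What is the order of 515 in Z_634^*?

ord(515) | φ(634) = φ(2)·φ(317) = 1·316 = 316 = 2^2 · 79.
Divisors of 316: 1, 2, 4, 79, 158, 316.
Compute 515^d (mod 634) for the divisors d until we hit 1:
515^1 ≡ 515
515^2 ≡ 213
515^4 ≡ 355
515^79 ≡ 431
515^158 ≡ 633
515^316 ≡ 1
Hence ord(515) = 316.

316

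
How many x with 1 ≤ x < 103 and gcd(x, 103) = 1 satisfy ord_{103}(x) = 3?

φ(103) = 103 − 1 = 102 = 2 · 3 · 17.
Since (Z/103Z)^× is cyclic of order 102, the number of elements of order d is φ(d) when d | 102 and 0 otherwise.
3 | 102, and φ(3) = 3 − 1 = 2.

2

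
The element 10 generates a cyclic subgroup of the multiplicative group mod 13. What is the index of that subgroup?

2

The order of 10 must divide φ(13) = 13 − 1 = 12 = 2^2 · 3.
Divisors of 12: 1, 2, 3, 4, 6, 12.
Test each divisor d:
10^1 ≡ 10 (mod 13)
10^2 ≡ 9 (mod 13)
10^3 ≡ 12 (mod 13)
10^4 ≡ 3 (mod 13)
10^6 ≡ 1 (mod 13) ✓
The order of 10 is 6, so the subgroup it generates has 6 elements.
[(Z/13Z)^× : ⟨10⟩] = 12/6 = 2.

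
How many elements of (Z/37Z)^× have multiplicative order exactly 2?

1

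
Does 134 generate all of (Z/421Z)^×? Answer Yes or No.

φ(421) = 421 − 1 = 420 = 2^2 · 3 · 5 · 7.
134 is a primitive root mod 421 iff 134^(φ(421)/q) ≢ 1 for every prime q | φ(421), i.e. q ∈ {2, 3, 5, 7}.
134^210 ≡ 420 (mod 421)  [q = 2: ≢ 1 ✓]
134^140 ≡ 400 (mod 421)  [q = 3: ≢ 1 ✓]
134^84 ≡ 354 (mod 421)  [q = 5: ≢ 1 ✓]
134^60 ≡ 370 (mod 421)  [q = 7: ≢ 1 ✓]
Every test exponent gives a nontrivial residue, hence 134 generates the full group.

Yes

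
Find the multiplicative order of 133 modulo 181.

6

The order of 133 must divide φ(181) = 181 − 1 = 180 = 2^2 · 3^2 · 5.
Divisors of 180: 1, 2, 3, 4, 5, 6, 9, 10, 12, 15, 18, 20, 30, 36, 45, 60, 90, 180.
Test each divisor d:
133^1 ≡ 133 (mod 181)
133^2 ≡ 132 (mod 181)
133^3 ≡ 180 (mod 181)
133^4 ≡ 48 (mod 181)
133^5 ≡ 49 (mod 181)
133^6 ≡ 1 (mod 181) ✓
Hence ord(133) = 6.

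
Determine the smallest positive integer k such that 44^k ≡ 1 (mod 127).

63

By Lagrange's theorem, ord_127(44) divides φ(127) = 127 − 1 = 126 = 2 · 3^2 · 7.
Divisors of 126: 1, 2, 3, 6, 7, 9, 14, 18, 21, 42, 63, 126.
Compute 44^d (mod 127) for the divisors d until we hit 1:
44^1 ≡ 44
44^2 ≡ 31
44^3 ≡ 94
44^6 ≡ 73
44^7 ≡ 37
44^9 ≡ 4
44^14 ≡ 99
44^18 ≡ 16
44^21 ≡ 107
44^42 ≡ 19
44^63 ≡ 1
Therefore the multiplicative order of 44 modulo 127 is 63.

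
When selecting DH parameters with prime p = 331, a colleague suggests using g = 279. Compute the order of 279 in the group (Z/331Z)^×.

55

ord(279) | φ(331) = 331 − 1 = 330 = 2 · 3 · 5 · 11.
Divisors of 330: 1, 2, 3, 5, 6, 10, 11, 15, 22, 30, 33, 55, 66, 110, 165, 330.
Check 279^d mod 331 for each divisor in increasing order:
279^1 ≡ 279
279^2 ≡ 56
279^3 ≡ 67
279^5 ≡ 111
279^6 ≡ 186
279^10 ≡ 74
279^11 ≡ 124
279^15 ≡ 270
279^22 ≡ 150
279^30 ≡ 80
279^33 ≡ 64
279^55 ≡ 1
Hence ord(279) = 55.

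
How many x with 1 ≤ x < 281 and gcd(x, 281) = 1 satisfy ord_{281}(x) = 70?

24

φ(281) = 281 − 1 = 280 = 2^3 · 5 · 7.
(Z/281Z)^× is cyclic (|G| = 280); a cyclic group of order m has exactly φ(d) elements of each order d | m, and none otherwise.
70 = 2 · 5 · 7 divides 280, and φ(70) = 24.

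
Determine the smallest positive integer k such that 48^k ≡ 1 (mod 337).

56

By Lagrange's theorem, ord_337(48) divides φ(337) = 337 − 1 = 336 = 2^4 · 3 · 7.
Divisors of 336: 1, 2, 3, 4, 6, 7, 8, 12, 14, 16, 21, 24, 28, 42, 48, 56, 84, 112, 168, 336.
Test each divisor d:
48^1 ≡ 48
48^2 ≡ 282
48^3 ≡ 56
48^4 ≡ 329
48^6 ≡ 103
48^7 ≡ 226
48^8 ≡ 64
48^12 ≡ 162
48^14 ≡ 189
48^16 ≡ 52
48^21 ≡ 252
48^24 ≡ 295
48^28 ≡ 336
48^42 ≡ 148
48^48 ≡ 79
48^56 ≡ 1
The smallest such exponent is 56, so the order of 48 is 56.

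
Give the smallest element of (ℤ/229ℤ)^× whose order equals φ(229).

φ(229) = 229 − 1 = 228 = 2^2 · 3 · 19.
g is a primitive root iff g^(228/q) ≢ 1 (mod 229) for each prime q ∈ {2, 3, 19}.
g = 2: 2^114 ≡ 228; 2^76 ≡ 1 — hits 1, so not a primitive root.
g = 3: 3^114 ≡ 1 — hits 1, so not a primitive root.
g = 4: 4^114 ≡ 1 — hits 1, so not a primitive root.
g = 5: 5^114 ≡ 1 — hits 1, so not a primitive root.
g = 6: 6^114 ≡ 228; 6^76 ≡ 134; 6^12 ≡ 165 — none is 1, so 6 is a primitive root.
Hence the least primitive root of 229 is 6.

6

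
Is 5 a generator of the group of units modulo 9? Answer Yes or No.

φ(9) = φ(3^2) = 3·(3−1) = 6 = 2 · 3.
It suffices to check that the order of 5 is not a proper divisor of 6: compute 5^(6/q) for q ∈ {2, 3}.
5^3 ≡ 8 (mod 9)  [q = 2: ≢ 1 ✓]
5^2 ≡ 7 (mod 9)  [q = 3: ≢ 1 ✓]
Every test exponent gives a nontrivial residue, hence 5 generates the full group.

Yes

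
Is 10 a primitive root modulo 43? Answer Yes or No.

No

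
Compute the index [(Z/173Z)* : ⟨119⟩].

By Lagrange's theorem, ord_173(119) divides φ(173) = 173 − 1 = 172 = 2^2 · 43.
Divisors of 172: 1, 2, 4, 43, 86, 172.
Test each divisor d:
119^1 ≡ 119 (mod 173)
119^2 ≡ 148 (mod 173)
119^4 ≡ 106 (mod 173)
119^43 ≡ 1 (mod 173) ✓
Thus |⟨119⟩| = ord(119) = 43.
The index is φ(173) / ord(119) = 172 / 43 = 4.

4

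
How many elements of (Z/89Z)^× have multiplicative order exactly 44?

20

φ(89) = 89 − 1 = 88 = 2^3 · 11.
Since (Z/89Z)^× is cyclic of order 88, the number of elements of order d is φ(d) when d | 88 and 0 otherwise.
44 = 2^2 · 11 divides 88, and φ(44) = 20.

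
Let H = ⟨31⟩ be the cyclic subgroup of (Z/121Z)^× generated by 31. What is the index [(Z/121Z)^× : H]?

Since 31 ∈ (Z/121Z)^×, its order divides φ(121) = φ(11^2) = 11·(11−1) = 110 = 2 · 5 · 11.
Divisors of 110: 1, 2, 5, 10, 11, 22, 55, 110.
Evaluate successive powers at the divisors of 110:
31^1 ≡ 31 (mod 121)
31^2 ≡ 114 (mod 121)
31^5 ≡ 67 (mod 121)
31^10 ≡ 12 (mod 121)
31^11 ≡ 9 (mod 121)
31^22 ≡ 81 (mod 121)
31^55 ≡ 1 (mod 121) ✓
Thus |⟨31⟩| = ord(31) = 55.
Index = |(Z/121Z)^×| / |⟨31⟩| = 110 / 55 = 2.

2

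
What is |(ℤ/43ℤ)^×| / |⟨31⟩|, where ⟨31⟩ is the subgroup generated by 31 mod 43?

2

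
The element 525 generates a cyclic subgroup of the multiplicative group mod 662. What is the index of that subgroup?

2

By Lagrange's theorem, ord_662(525) divides φ(662) = φ(2)·φ(331) = 1·330 = 330 = 2 · 3 · 5 · 11.
Divisors of 330: 1, 2, 3, 5, 6, 10, 11, 15, 22, 30, 33, 55, 66, 110, 165, 330.
Evaluate successive powers at the divisors of 330:
525^1 ≡ 525 (mod 662)
525^2 ≡ 233 (mod 662)
525^3 ≡ 517 (mod 662)
525^5 ≡ 639 (mod 662)
525^6 ≡ 503 (mod 662)
525^10 ≡ 529 (mod 662)
525^11 ≡ 347 (mod 662)
525^15 ≡ 411 (mod 662)
525^22 ≡ 587 (mod 662)
525^30 ≡ 111 (mod 662)
525^33 ≡ 455 (mod 662)
525^55 ≡ 299 (mod 662)
525^66 ≡ 481 (mod 662)
525^110 ≡ 31 (mod 662)
525^165 ≡ 1 (mod 662) ✓
Thus |⟨525⟩| = ord(525) = 165.
Index = |(Z/662Z)^×| / |⟨525⟩| = 330 / 165 = 2.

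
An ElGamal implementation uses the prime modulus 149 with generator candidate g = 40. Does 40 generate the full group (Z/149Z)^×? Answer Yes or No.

Yes

φ(149) = 149 − 1 = 148 = 2^2 · 37.
It suffices to check that the order of 40 is not a proper divisor of 148: compute 40^(148/q) for q ∈ {2, 37}.
40^74 ≡ 148 (mod 149)  [q = 2: ≢ 1 ✓]
40^4 ≡ 31 (mod 149)  [q = 37: ≢ 1 ✓]
All checks pass, so 40 has order 148 and is a primitive root modulo 149.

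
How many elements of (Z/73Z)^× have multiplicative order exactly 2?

φ(73) = 73 − 1 = 72 = 2^3 · 3^2.
Since (Z/73Z)^× is cyclic of order 72, the number of elements of order d is φ(d) when d | 72 and 0 otherwise.
2 | 72, and φ(2) = 2 − 1 = 1.

1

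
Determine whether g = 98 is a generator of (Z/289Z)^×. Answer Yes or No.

No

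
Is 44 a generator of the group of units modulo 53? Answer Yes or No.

No

φ(53) = 53 − 1 = 52 = 2^2 · 13.
It suffices to check that the order of 44 is not a proper divisor of 52: compute 44^(52/q) for q ∈ {2, 13}.
44^26 ≡ 1 (mod 53)  [q = 2: ≡ 1 ✗]
44^4 ≡ 42 (mod 53)  [q = 13: ≢ 1 ✓]
The check at q = 2 fails, so 44 generates a proper subgroup.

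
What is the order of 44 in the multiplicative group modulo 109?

108

The order of 44 must divide φ(109) = 109 − 1 = 108 = 2^2 · 3^3.
Divisors of 108: 1, 2, 3, 4, 6, 9, 12, 18, 27, 36, 54, 108.
Test each divisor d:
44^1 ≡ 44
44^2 ≡ 83
44^3 ≡ 55
44^4 ≡ 22
44^6 ≡ 82
44^9 ≡ 41
44^12 ≡ 75
44^18 ≡ 46
44^27 ≡ 33
44^36 ≡ 45
44^54 ≡ 108
44^108 ≡ 1
Hence ord(44) = 108.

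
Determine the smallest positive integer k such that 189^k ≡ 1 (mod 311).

155

ord(189) | φ(311) = 311 − 1 = 310 = 2 · 5 · 31.
Divisors of 310: 1, 2, 5, 10, 31, 62, 155, 310.
Evaluate successive powers at the divisors of 310:
189^1 ≡ 189 (mod 311)
189^2 ≡ 267 (mod 311)
189^5 ≡ 168 (mod 311)
189^10 ≡ 234 (mod 311)
189^31 ≡ 36 (mod 311)
189^62 ≡ 52 (mod 311)
189^155 ≡ 1 (mod 311) ✓
Therefore the multiplicative order of 189 modulo 311 is 155.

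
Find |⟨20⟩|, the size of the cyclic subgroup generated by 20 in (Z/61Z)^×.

5

By Lagrange's theorem, ord_61(20) divides φ(61) = 61 − 1 = 60 = 2^2 · 3 · 5.
Divisors of 60: 1, 2, 3, 4, 5, 6, 10, 12, 15, 20, 30, 60.
Test each divisor d:
20^1 ≡ 20
20^2 ≡ 34
20^3 ≡ 9
20^4 ≡ 58
20^5 ≡ 1
The smallest such exponent is 5, so the order of 20 is 5.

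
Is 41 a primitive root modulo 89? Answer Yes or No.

φ(89) = 89 − 1 = 88 = 2^3 · 11.
41 is a primitive root mod 89 iff 41^(φ(89)/q) ≢ 1 for every prime q | φ(89), i.e. q ∈ {2, 11}.
41^44 ≡ 88 (mod 89)  [q = 2: ≢ 1 ✓]
41^8 ≡ 32 (mod 89)  [q = 11: ≢ 1 ✓]
Every test exponent gives a nontrivial residue, hence 41 generates the full group.

Yes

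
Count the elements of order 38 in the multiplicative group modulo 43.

0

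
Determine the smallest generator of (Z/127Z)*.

3

φ(127) = 127 − 1 = 126 = 2 · 3^2 · 7.
Test candidates g = 2, 3, … against the prime factors q ∈ {2, 3, 7} of φ(127): g is a generator iff g^(126/q) ≢ 1 for every such q.
g = 2: 2^63 ≡ 1 — hits 1, so not a primitive root.
g = 3: 3^63 ≡ 126; 3^42 ≡ 107; 3^18 ≡ 4 — none is 1, so 3 is a primitive root.
So 3 is the smallest generator of (Z/127Z)^×.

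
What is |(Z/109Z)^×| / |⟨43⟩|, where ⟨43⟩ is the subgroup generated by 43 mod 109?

The order of 43 must divide φ(109) = 109 − 1 = 108 = 2^2 · 3^3.
Divisors of 108: 1, 2, 3, 4, 6, 9, 12, 18, 27, 36, 54, 108.
Check 43^d mod 109 for each divisor in increasing order:
43^1 ≡ 43
43^2 ≡ 105
43^3 ≡ 46
43^4 ≡ 16
43^6 ≡ 45
43^9 ≡ 108
43^12 ≡ 63
43^18 ≡ 1
The order of 43 is 18, so the subgroup it generates has 18 elements.
Index = |(Z/109Z)^×| / |⟨43⟩| = 108 / 18 = 6.

6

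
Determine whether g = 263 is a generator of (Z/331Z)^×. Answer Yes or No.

φ(331) = 331 − 1 = 330 = 2 · 3 · 5 · 11.
Test 263^(330/q) mod 331 for each prime factor q of 330:
263^165 ≡ 330 (mod 331)  [q = 2: ≢ 1 ✓]
263^110 ≡ 1 (mod 331)  [q = 3: ≡ 1 ✗]
263^66 ≡ 64 (mod 331)  [q = 5: ≢ 1 ✓]
263^30 ≡ 74 (mod 331)  [q = 11: ≢ 1 ✓]
Since 263^110 ≡ 1, the order of 263 divides 110 < 330, so 263 is not a primitive root.

No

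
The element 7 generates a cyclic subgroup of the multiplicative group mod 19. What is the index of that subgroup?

6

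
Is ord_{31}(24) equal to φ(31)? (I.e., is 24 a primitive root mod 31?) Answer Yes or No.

φ(31) = 31 − 1 = 30 = 2 · 3 · 5.
An element g generates (Z/31Z)^× iff g^(30/q) ≢ 1 (mod 31) for each prime q ∈ {2, 3, 5}.
24^15 ≡ 30 (mod 31)  [q = 2: ≢ 1 ✓]
24^10 ≡ 25 (mod 31)  [q = 3: ≢ 1 ✓]
24^6 ≡ 4 (mod 31)  [q = 5: ≢ 1 ✓]
All checks pass, so 24 has order 30 and is a primitive root modulo 31.

Yes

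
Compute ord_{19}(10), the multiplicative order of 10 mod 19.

18

Since 10 ∈ (Z/19Z)^×, its order divides φ(19) = 19 − 1 = 18 = 2 · 3^2.
Divisors of 18: 1, 2, 3, 6, 9, 18.
Test each divisor d:
10^1 ≡ 10 (mod 19)
10^2 ≡ 5 (mod 19)
10^3 ≡ 12 (mod 19)
10^6 ≡ 11 (mod 19)
10^9 ≡ 18 (mod 19)
10^18 ≡ 1 (mod 19) ✓
Therefore the multiplicative order of 10 modulo 19 is 18.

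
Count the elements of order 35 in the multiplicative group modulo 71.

24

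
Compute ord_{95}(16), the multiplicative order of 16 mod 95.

9

The order of 16 must divide φ(95) = φ(5·19) = (5−1)·(19−1) = 4·18 = 72 = 2^3 · 3^2.
Divisors of 72: 1, 2, 3, 4, 6, 8, 9, 12, 18, 24, 36, 72.
Check 16^d mod 95 for each divisor in increasing order:
16^1 ≡ 16 (mod 95)
16^2 ≡ 66 (mod 95)
16^3 ≡ 11 (mod 95)
16^4 ≡ 81 (mod 95)
16^6 ≡ 26 (mod 95)
16^8 ≡ 6 (mod 95)
16^9 ≡ 1 (mod 95) ✓
Therefore the multiplicative order of 16 modulo 95 is 9.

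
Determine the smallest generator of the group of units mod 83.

φ(83) = 83 − 1 = 82 = 2 · 41.
g is a primitive root iff g^(82/q) ≢ 1 (mod 83) for each prime q ∈ {2, 41}.
g = 2: 2^41 ≡ 82; 2^2 ≡ 4 — none is 1, so 2 is a primitive root.
Hence the least primitive root of 83 is 2.

2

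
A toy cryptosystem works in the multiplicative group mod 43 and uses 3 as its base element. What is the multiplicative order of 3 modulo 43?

42

Since 3 ∈ (Z/43Z)^×, its order divides φ(43) = 43 − 1 = 42 = 2 · 3 · 7.
Divisors of 42: 1, 2, 3, 6, 7, 14, 21, 42.
Compute 3^d (mod 43) for the divisors d until we hit 1:
3^1 ≡ 3
3^2 ≡ 9
3^3 ≡ 27
3^6 ≡ 41
3^7 ≡ 37
3^14 ≡ 36
3^21 ≡ 42
3^42 ≡ 1
Hence ord(3) = 42.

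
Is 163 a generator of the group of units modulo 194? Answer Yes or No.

φ(194) = φ(2)·φ(97) = 1·96 = 96 = 2^5 · 3.
It suffices to check that the order of 163 is not a proper divisor of 96: compute 163^(96/q) for q ∈ {2, 3}.
163^48 ≡ 1 (mod 194)  [q = 2: ≡ 1 ✗]
163^32 ≡ 35 (mod 194)  [q = 3: ≢ 1 ✓]
The check at q = 2 fails, so 163 generates a proper subgroup.

No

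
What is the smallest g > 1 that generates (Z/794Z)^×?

5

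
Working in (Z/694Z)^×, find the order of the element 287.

173

By Lagrange's theorem, ord_694(287) divides φ(694) = φ(2)·φ(347) = 1·346 = 346 = 2 · 173.
Divisors of 346: 1, 2, 173, 346.
Test each divisor d:
287^1 ≡ 287 (mod 694)
287^2 ≡ 477 (mod 694)
287^173 ≡ 1 (mod 694) ✓
Hence ord(287) = 173.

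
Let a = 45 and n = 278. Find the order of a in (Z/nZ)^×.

By Lagrange's theorem, ord_278(45) divides φ(278) = φ(2)·φ(139) = 1·138 = 138 = 2 · 3 · 23.
Divisors of 138: 1, 2, 3, 6, 23, 46, 69, 138.
Check 45^d mod 278 for each divisor in increasing order:
45^1 ≡ 45
45^2 ≡ 79
45^3 ≡ 219
45^6 ≡ 145
45^23 ≡ 1
Hence ord(45) = 23.

23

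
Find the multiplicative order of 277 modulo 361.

The order of 277 must divide φ(361) = φ(19^2) = 19·(19−1) = 342 = 2 · 3^2 · 19.
Divisors of 342: 1, 2, 3, 6, 9, 18, 19, 38, 57, 114, 171, 342.
Evaluate successive powers at the divisors of 342:
277^1 ≡ 277
277^2 ≡ 197
277^3 ≡ 58
277^6 ≡ 115
277^9 ≡ 172
277^18 ≡ 343
277^19 ≡ 68
277^38 ≡ 292
277^57 ≡ 1
Therefore the multiplicative order of 277 modulo 361 is 57.

57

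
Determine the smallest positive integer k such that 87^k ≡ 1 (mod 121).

ord(87) | φ(121) = φ(11^2) = 11·(11−1) = 110 = 2 · 5 · 11.
Divisors of 110: 1, 2, 5, 10, 11, 22, 55, 110.
Test each divisor d:
87^1 ≡ 87 (mod 121)
87^2 ≡ 67 (mod 121)
87^5 ≡ 76 (mod 121)
87^10 ≡ 89 (mod 121)
87^11 ≡ 120 (mod 121)
87^22 ≡ 1 (mod 121) ✓
Hence ord(87) = 22.

22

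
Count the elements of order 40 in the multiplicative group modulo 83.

φ(83) = 83 − 1 = 82 = 2 · 41.
Since (Z/83Z)^× is cyclic of order 82, the number of elements of order d is φ(d) when d | 82 and 0 otherwise.
Here 82 is not a multiple of 40, so there are no elements of order 40.

0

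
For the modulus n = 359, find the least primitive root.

φ(359) = 359 − 1 = 358 = 2 · 179.
g is a primitive root iff g^(358/q) ≢ 1 (mod 359) for each prime q ∈ {2, 179}.
g = 2: 2^179 ≡ 1 — hits 1, so not a primitive root.
g = 3: 3^179 ≡ 1 — hits 1, so not a primitive root.
g = 4: 4^179 ≡ 1 — hits 1, so not a primitive root.
g = 5: 5^179 ≡ 1 — hits 1, so not a primitive root.
g = 6: 6^179 ≡ 1 — hits 1, so not a primitive root.
g = 7: 7^179 ≡ 358; 7^2 ≡ 49 — none is 1, so 7 is a primitive root.
The smallest primitive root modulo 359 is 7.

7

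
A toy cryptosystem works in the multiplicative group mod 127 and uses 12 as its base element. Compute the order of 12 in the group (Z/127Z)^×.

126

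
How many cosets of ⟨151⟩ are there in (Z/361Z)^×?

9

ord(151) | φ(361) = φ(19^2) = 19·(19−1) = 342 = 2 · 3^2 · 19.
Divisors of 342: 1, 2, 3, 6, 9, 18, 19, 38, 57, 114, 171, 342.
Check 151^d mod 361 for each divisor in increasing order:
151^1 ≡ 151 (mod 361)
151^2 ≡ 58 (mod 361)
151^3 ≡ 94 (mod 361)
151^6 ≡ 172 (mod 361)
151^9 ≡ 284 (mod 361)
151^18 ≡ 153 (mod 361)
151^19 ≡ 360 (mod 361)
151^38 ≡ 1 (mod 361) ✓
Thus |⟨151⟩| = ord(151) = 38.
The index is φ(361) / ord(151) = 342 / 38 = 9.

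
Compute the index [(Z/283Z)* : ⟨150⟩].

2

The order of 150 must divide φ(283) = 283 − 1 = 282 = 2 · 3 · 47.
Divisors of 282: 1, 2, 3, 6, 47, 94, 141, 282.
Compute 150^d (mod 283) for the divisors d until we hit 1:
150^1 ≡ 150 (mod 283)
150^2 ≡ 143 (mod 283)
150^3 ≡ 225 (mod 283)
150^6 ≡ 251 (mod 283)
150^47 ≡ 238 (mod 283)
150^94 ≡ 44 (mod 283)
150^141 ≡ 1 (mod 283) ✓
Thus |⟨150⟩| = ord(150) = 141.
The index is φ(283) / ord(150) = 282 / 141 = 2.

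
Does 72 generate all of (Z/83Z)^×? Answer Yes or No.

Yes

φ(83) = 83 − 1 = 82 = 2 · 41.
It suffices to check that the order of 72 is not a proper divisor of 82: compute 72^(82/q) for q ∈ {2, 41}.
72^41 ≡ 82 (mod 83)  [q = 2: ≢ 1 ✓]
72^2 ≡ 38 (mod 83)  [q = 41: ≢ 1 ✓]
All checks pass, so 72 has order 82 and is a primitive root modulo 83.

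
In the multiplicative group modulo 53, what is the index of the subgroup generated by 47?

By Lagrange's theorem, ord_53(47) divides φ(53) = 53 − 1 = 52 = 2^2 · 13.
Divisors of 52: 1, 2, 4, 13, 26, 52.
Compute 47^d (mod 53) for the divisors d until we hit 1:
47^1 ≡ 47
47^2 ≡ 36
47^4 ≡ 24
47^13 ≡ 1
The order of 47 is 13, so the subgroup it generates has 13 elements.
[(Z/53Z)^× : ⟨47⟩] = 52/13 = 4.

4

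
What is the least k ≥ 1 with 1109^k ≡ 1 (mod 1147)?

ord(1109) | φ(1147) = φ(31·37) = (31−1)·(37−1) = 30·36 = 1080 = 2^3 · 3^3 · 5.
Divisors of 1080: 1, 2, 3, 4, 5, 6, 8, 9, 10, 12, 15, 18, 20, 24, 27, 30, 36, 40, 45, 54, 60, 72, 90, 108, 120, 135, 180, 216, 270, 360, 540, 1080.
Check 1109^d mod 1147 for each divisor in increasing order:
1109^1 ≡ 1109 (mod 1147)
1109^2 ≡ 297 (mod 1147)
1109^3 ≡ 184 (mod 1147)
1109^4 ≡ 1037 (mod 1147)
1109^5 ≡ 739 (mod 1147)
1109^6 ≡ 593 (mod 1147)
1109^8 ≡ 630 (mod 1147)
1109^9 ≡ 147 (mod 1147)
1109^10 ≡ 149 (mod 1147)
1109^12 ≡ 667 (mod 1147)
1109^15 ≡ 1146 (mod 1147)
1109^18 ≡ 963 (mod 1147)
1109^20 ≡ 408 (mod 1147)
1109^24 ≡ 1000 (mod 1147)
1109^27 ≡ 480 (mod 1147)
1109^30 ≡ 1 (mod 1147) ✓
Therefore the multiplicative order of 1109 modulo 1147 is 30.

30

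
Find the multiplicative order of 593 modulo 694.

173

Since 593 ∈ (Z/694Z)^×, its order divides φ(694) = φ(2)·φ(347) = 1·346 = 346 = 2 · 173.
Divisors of 346: 1, 2, 173, 346.
Check 593^d mod 694 for each divisor in increasing order:
593^1 ≡ 593
593^2 ≡ 485
593^173 ≡ 1
So ord_694(593) = 173.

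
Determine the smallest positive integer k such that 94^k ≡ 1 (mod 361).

38

Since 94 ∈ (Z/361Z)^×, its order divides φ(361) = φ(19^2) = 19·(19−1) = 342 = 2 · 3^2 · 19.
Divisors of 342: 1, 2, 3, 6, 9, 18, 19, 38, 57, 114, 171, 342.
Compute 94^d (mod 361) for the divisors d until we hit 1:
94^1 ≡ 94 (mod 361)
94^2 ≡ 172 (mod 361)
94^3 ≡ 284 (mod 361)
94^6 ≡ 153 (mod 361)
94^9 ≡ 132 (mod 361)
94^18 ≡ 96 (mod 361)
94^19 ≡ 360 (mod 361)
94^38 ≡ 1 (mod 361) ✓
Therefore the multiplicative order of 94 modulo 361 is 38.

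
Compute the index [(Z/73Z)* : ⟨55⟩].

8

By Lagrange's theorem, ord_73(55) divides φ(73) = 73 − 1 = 72 = 2^3 · 3^2.
Divisors of 72: 1, 2, 3, 4, 6, 8, 9, 12, 18, 24, 36, 72.
Test each divisor d:
55^1 ≡ 55
55^2 ≡ 32
55^3 ≡ 8
55^4 ≡ 2
55^6 ≡ 64
55^8 ≡ 4
55^9 ≡ 1
Thus |⟨55⟩| = ord(55) = 9.
The index is φ(73) / ord(55) = 72 / 9 = 8.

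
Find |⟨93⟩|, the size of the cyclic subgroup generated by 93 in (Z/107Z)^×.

106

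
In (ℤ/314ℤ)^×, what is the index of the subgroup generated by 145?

ord(145) | φ(314) = φ(2)·φ(157) = 1·156 = 156 = 2^2 · 3 · 13.
Divisors of 156: 1, 2, 3, 4, 6, 12, 13, 26, 39, 52, 78, 156.
Compute 145^d (mod 314) for the divisors d until we hit 1:
145^1 ≡ 145 (mod 314)
145^2 ≡ 301 (mod 314)
145^3 ≡ 313 (mod 314)
145^4 ≡ 169 (mod 314)
145^6 ≡ 1 (mod 314) ✓
So ord_314(145) = 6, hence |⟨145⟩| = 6.
The index is φ(314) / ord(145) = 156 / 6 = 26.

26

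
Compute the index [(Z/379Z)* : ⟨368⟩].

14

ord(368) | φ(379) = 379 − 1 = 378 = 2 · 3^3 · 7.
Divisors of 378: 1, 2, 3, 6, 7, 9, 14, 18, 21, 27, 42, 54, 63, 126, 189, 378.
Check 368^d mod 379 for each divisor in increasing order:
368^1 ≡ 368 (mod 379)
368^2 ≡ 121 (mod 379)
368^3 ≡ 185 (mod 379)
368^6 ≡ 115 (mod 379)
368^7 ≡ 251 (mod 379)
368^9 ≡ 51 (mod 379)
368^14 ≡ 87 (mod 379)
368^18 ≡ 327 (mod 379)
368^21 ≡ 234 (mod 379)
368^27 ≡ 1 (mod 379) ✓
So ord_379(368) = 27, hence |⟨368⟩| = 27.
The index is φ(379) / ord(368) = 378 / 27 = 14.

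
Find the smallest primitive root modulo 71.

φ(71) = 71 − 1 = 70 = 2 · 5 · 7.
Test candidates g = 2, 3, … against the prime factors q ∈ {2, 5, 7} of φ(71): g is a generator iff g^(70/q) ≢ 1 for every such q.
g = 2: 2^35 ≡ 1 — hits 1, so not a primitive root.
g = 3: 3^35 ≡ 1 — hits 1, so not a primitive root.
g = 4: 4^35 ≡ 1 — hits 1, so not a primitive root.
g = 5: 5^35 ≡ 1 — hits 1, so not a primitive root.
g = 6: 6^35 ≡ 1 — hits 1, so not a primitive root.
g = 7: 7^35 ≡ 70; 7^14 ≡ 54; 7^10 ≡ 45 — none is 1, so 7 is a primitive root.
The smallest primitive root modulo 71 is 7.

7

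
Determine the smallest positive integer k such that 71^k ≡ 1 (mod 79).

26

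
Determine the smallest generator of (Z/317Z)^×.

2

φ(317) = 317 − 1 = 316 = 2^2 · 79.
Test candidates g = 2, 3, … against the prime factors q ∈ {2, 79} of φ(317): g is a generator iff g^(316/q) ≢ 1 for every such q.
g = 2: 2^158 ≡ 316; 2^4 ≡ 16 — none is 1, so 2 is a primitive root.
Hence the least primitive root of 317 is 2.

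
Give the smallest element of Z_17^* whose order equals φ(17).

φ(17) = 17 − 1 = 16 = 2^4.
Test candidates g = 2, 3, … against the prime factors q ∈ {2} of φ(17): g is a generator iff g^(16/q) ≢ 1 for every such q.
g = 2: 2^8 ≡ 1 — hits 1, so not a primitive root.
g = 3: 3^8 ≡ 16 — none is 1, so 3 is a primitive root.
The smallest primitive root modulo 17 is 3.

3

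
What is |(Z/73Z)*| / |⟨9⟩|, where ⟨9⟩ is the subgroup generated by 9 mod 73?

By Lagrange's theorem, ord_73(9) divides φ(73) = 73 − 1 = 72 = 2^3 · 3^2.
Divisors of 72: 1, 2, 3, 4, 6, 8, 9, 12, 18, 24, 36, 72.
Compute 9^d (mod 73) for the divisors d until we hit 1:
9^1 ≡ 9
9^2 ≡ 8
9^3 ≡ 72
9^4 ≡ 64
9^6 ≡ 1
Thus |⟨9⟩| = ord(9) = 6.
[(Z/73Z)^× : ⟨9⟩] = 72/6 = 12.

12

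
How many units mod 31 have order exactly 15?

8

φ(31) = 31 − 1 = 30 = 2 · 3 · 5.
In a cyclic group of order 30, there are φ(d) elements of order d for each divisor d of 30, and zero for non-divisors.
15 = 3 · 5 divides 30, and φ(15) = 8.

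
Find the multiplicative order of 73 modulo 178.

ord(73) | φ(178) = φ(2)·φ(89) = 1·88 = 88 = 2^3 · 11.
Divisors of 88: 1, 2, 4, 8, 11, 22, 44, 88.
Test each divisor d:
73^1 ≡ 73
73^2 ≡ 167
73^4 ≡ 121
73^8 ≡ 45
73^11 ≡ 177
73^22 ≡ 1
Therefore the multiplicative order of 73 modulo 178 is 22.

22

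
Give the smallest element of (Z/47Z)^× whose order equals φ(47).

5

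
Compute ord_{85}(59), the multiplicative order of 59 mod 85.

8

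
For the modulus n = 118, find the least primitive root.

11

φ(118) = φ(2)·φ(59) = 1·58 = 58 = 2 · 29.
Test candidates g = 2, 3, … against the prime factors q ∈ {2, 29} of φ(118): g is a generator iff g^(58/q) ≢ 1 for every such q.
g = 2: gcd(2, 118) = 2 > 1, not a unit — skip.
g = 3: 3^29 ≡ 1 — hits 1, so not a primitive root.
g = 4: gcd(4, 118) = 2 > 1, not a unit — skip.
g = 5: 5^29 ≡ 1 — hits 1, so not a primitive root.
g = 6: gcd(6, 118) = 2 > 1, not a unit — skip.
g = 7: 7^29 ≡ 1 — hits 1, so not a primitive root.
g = 8: gcd(8, 118) = 2 > 1, not a unit — skip.
g = 9: 9^29 ≡ 1 — hits 1, so not a primitive root.
g = 10: gcd(10, 118) = 2 > 1, not a unit — skip.
g = 11: 11^29 ≡ 117; 11^2 ≡ 3 — none is 1, so 11 is a primitive root.
So 11 is the smallest generator of (Z/118Z)^×.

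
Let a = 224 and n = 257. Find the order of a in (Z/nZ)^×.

256

By Lagrange's theorem, ord_257(224) divides φ(257) = 257 − 1 = 256 = 2^8.
Divisors of 256: 1, 2, 4, 8, 16, 32, 64, 128, 256.
Test each divisor d:
224^1 ≡ 224 (mod 257)
224^2 ≡ 61 (mod 257)
224^4 ≡ 123 (mod 257)
224^8 ≡ 223 (mod 257)
224^16 ≡ 128 (mod 257)
224^32 ≡ 193 (mod 257)
224^64 ≡ 241 (mod 257)
224^128 ≡ 256 (mod 257)
224^256 ≡ 1 (mod 257) ✓
The smallest such exponent is 256, so the order of 224 is 256.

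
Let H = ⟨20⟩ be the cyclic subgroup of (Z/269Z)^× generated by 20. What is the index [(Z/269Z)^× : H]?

2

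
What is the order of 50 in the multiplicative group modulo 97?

8

By Lagrange's theorem, ord_97(50) divides φ(97) = 97 − 1 = 96 = 2^5 · 3.
Divisors of 96: 1, 2, 3, 4, 6, 8, 12, 16, 24, 32, 48, 96.
Compute 50^d (mod 97) for the divisors d until we hit 1:
50^1 ≡ 50 (mod 97)
50^2 ≡ 75 (mod 97)
50^3 ≡ 64 (mod 97)
50^4 ≡ 96 (mod 97)
50^6 ≡ 22 (mod 97)
50^8 ≡ 1 (mod 97) ✓
So ord_97(50) = 8.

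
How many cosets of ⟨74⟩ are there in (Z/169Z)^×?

4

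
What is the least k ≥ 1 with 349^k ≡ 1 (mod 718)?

358

Since 349 ∈ (Z/718Z)^×, its order divides φ(718) = φ(2)·φ(359) = 1·358 = 358 = 2 · 179.
Divisors of 358: 1, 2, 179, 358.
Test each divisor d:
349^1 ≡ 349 (mod 718)
349^2 ≡ 459 (mod 718)
349^179 ≡ 717 (mod 718)
349^358 ≡ 1 (mod 718) ✓
The smallest such exponent is 358, so the order of 349 is 358.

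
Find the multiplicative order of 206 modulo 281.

280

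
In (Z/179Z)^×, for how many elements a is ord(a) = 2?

φ(179) = 179 − 1 = 178 = 2 · 89.
In a cyclic group of order 178, there are φ(d) elements of order d for each divisor d of 178, and zero for non-divisors.
2 | 178, and φ(2) = 2 − 1 = 1.

1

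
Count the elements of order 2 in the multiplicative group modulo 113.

1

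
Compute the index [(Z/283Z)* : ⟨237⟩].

2

The order of 237 must divide φ(283) = 283 − 1 = 282 = 2 · 3 · 47.
Divisors of 282: 1, 2, 3, 6, 47, 94, 141, 282.
Check 237^d mod 283 for each divisor in increasing order:
237^1 ≡ 237 (mod 283)
237^2 ≡ 135 (mod 283)
237^3 ≡ 16 (mod 283)
237^6 ≡ 256 (mod 283)
237^47 ≡ 44 (mod 283)
237^94 ≡ 238 (mod 283)
237^141 ≡ 1 (mod 283) ✓
So ord_283(237) = 141, hence |⟨237⟩| = 141.
The index is φ(283) / ord(237) = 282 / 141 = 2.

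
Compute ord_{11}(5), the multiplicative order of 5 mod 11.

5

Since 5 ∈ (Z/11Z)^×, its order divides φ(11) = 11 − 1 = 10 = 2 · 5.
Divisors of 10: 1, 2, 5, 10.
Test each divisor d:
5^1 ≡ 5
5^2 ≡ 3
5^5 ≡ 1
So ord_11(5) = 5.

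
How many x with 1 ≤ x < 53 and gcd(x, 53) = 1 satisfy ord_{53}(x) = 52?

φ(53) = 53 − 1 = 52 = 2^2 · 13.
Since (Z/53Z)^× is cyclic of order 52, the number of elements of order d is φ(d) when d | 52 and 0 otherwise.
52 = 2^2 · 13 divides 52, and φ(52) = 24.

24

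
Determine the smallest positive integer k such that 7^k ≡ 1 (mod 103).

ord(7) | φ(103) = 103 − 1 = 102 = 2 · 3 · 17.
Divisors of 102: 1, 2, 3, 6, 17, 34, 51, 102.
Check 7^d mod 103 for each divisor in increasing order:
7^1 ≡ 7 (mod 103)
7^2 ≡ 49 (mod 103)
7^3 ≡ 34 (mod 103)
7^6 ≡ 23 (mod 103)
7^17 ≡ 46 (mod 103)
7^34 ≡ 56 (mod 103)
7^51 ≡ 1 (mod 103) ✓
Hence ord(7) = 51.

51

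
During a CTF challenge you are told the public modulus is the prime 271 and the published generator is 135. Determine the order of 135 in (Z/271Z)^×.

270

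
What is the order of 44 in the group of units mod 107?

53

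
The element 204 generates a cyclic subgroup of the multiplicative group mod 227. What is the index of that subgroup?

Since 204 ∈ (Z/227Z)^×, its order divides φ(227) = 227 − 1 = 226 = 2 · 113.
Divisors of 226: 1, 2, 113, 226.
Evaluate successive powers at the divisors of 226:
204^1 ≡ 204 (mod 227)
204^2 ≡ 75 (mod 227)
204^113 ≡ 226 (mod 227)
204^226 ≡ 1 (mod 227) ✓
So ord_227(204) = 226, hence |⟨204⟩| = 226.
The index is φ(227) / ord(204) = 226 / 226 = 1.

1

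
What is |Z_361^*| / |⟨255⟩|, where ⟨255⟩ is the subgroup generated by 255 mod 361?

3

The order of 255 must divide φ(361) = φ(19^2) = 19·(19−1) = 342 = 2 · 3^2 · 19.
Divisors of 342: 1, 2, 3, 6, 9, 18, 19, 38, 57, 114, 171, 342.
Check 255^d mod 361 for each divisor in increasing order:
255^1 ≡ 255
255^2 ≡ 45
255^3 ≡ 284
255^6 ≡ 153
255^9 ≡ 132
255^18 ≡ 96
255^19 ≡ 293
255^38 ≡ 292
255^57 ≡ 360
255^114 ≡ 1
The order of 255 is 114, so the subgroup it generates has 114 elements.
[(Z/361Z)^× : ⟨255⟩] = 342/114 = 3.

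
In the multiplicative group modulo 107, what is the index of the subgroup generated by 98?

The order of 98 must divide φ(107) = 107 − 1 = 106 = 2 · 53.
Divisors of 106: 1, 2, 53, 106.
Test each divisor d:
98^1 ≡ 98
98^2 ≡ 81
98^53 ≡ 106
98^106 ≡ 1
So ord_107(98) = 106, hence |⟨98⟩| = 106.
The index is φ(107) / ord(98) = 106 / 106 = 1.

1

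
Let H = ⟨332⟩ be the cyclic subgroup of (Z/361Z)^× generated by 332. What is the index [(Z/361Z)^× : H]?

By Lagrange's theorem, ord_361(332) divides φ(361) = φ(19^2) = 19·(19−1) = 342 = 2 · 3^2 · 19.
Divisors of 342: 1, 2, 3, 6, 9, 18, 19, 38, 57, 114, 171, 342.
Compute 332^d (mod 361) for the divisors d until we hit 1:
332^1 ≡ 332 (mod 361)
332^2 ≡ 119 (mod 361)
332^3 ≡ 159 (mod 361)
332^6 ≡ 11 (mod 361)
332^9 ≡ 305 (mod 361)
332^18 ≡ 248 (mod 361)
332^19 ≡ 28 (mod 361)
332^38 ≡ 62 (mod 361)
332^57 ≡ 292 (mod 361)
332^114 ≡ 68 (mod 361)
332^171 ≡ 1 (mod 361) ✓
The order of 332 is 171, so the subgroup it generates has 171 elements.
Index = |(Z/361Z)^×| / |⟨332⟩| = 342 / 171 = 2.

2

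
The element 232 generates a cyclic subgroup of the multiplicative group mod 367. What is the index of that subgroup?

By Lagrange's theorem, ord_367(232) divides φ(367) = 367 − 1 = 366 = 2 · 3 · 61.
Divisors of 366: 1, 2, 3, 6, 61, 122, 183, 366.
Check 232^d mod 367 for each divisor in increasing order:
232^1 ≡ 232 (mod 367)
232^2 ≡ 242 (mod 367)
232^3 ≡ 360 (mod 367)
232^6 ≡ 49 (mod 367)
232^61 ≡ 366 (mod 367)
232^122 ≡ 1 (mod 367) ✓
Thus |⟨232⟩| = ord(232) = 122.
The index is φ(367) / ord(232) = 366 / 122 = 3.

3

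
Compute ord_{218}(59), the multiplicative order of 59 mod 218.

108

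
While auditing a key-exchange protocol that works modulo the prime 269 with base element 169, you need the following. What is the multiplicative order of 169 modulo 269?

By Lagrange's theorem, ord_269(169) divides φ(269) = 269 − 1 = 268 = 2^2 · 67.
Divisors of 268: 1, 2, 4, 67, 134, 268.
Test each divisor d:
169^1 ≡ 169 (mod 269)
169^2 ≡ 47 (mod 269)
169^4 ≡ 57 (mod 269)
169^67 ≡ 1 (mod 269) ✓
Therefore the multiplicative order of 169 modulo 269 is 67.

67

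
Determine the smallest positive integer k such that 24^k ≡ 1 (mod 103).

34

Since 24 ∈ (Z/103Z)^×, its order divides φ(103) = 103 − 1 = 102 = 2 · 3 · 17.
Divisors of 102: 1, 2, 3, 6, 17, 34, 51, 102.
Test each divisor d:
24^1 ≡ 24 (mod 103)
24^2 ≡ 61 (mod 103)
24^3 ≡ 22 (mod 103)
24^6 ≡ 72 (mod 103)
24^17 ≡ 102 (mod 103)
24^34 ≡ 1 (mod 103) ✓
Therefore the multiplicative order of 24 modulo 103 is 34.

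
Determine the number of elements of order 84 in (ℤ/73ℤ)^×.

0

φ(73) = 73 − 1 = 72 = 2^3 · 3^2.
Since (Z/73Z)^× is cyclic of order 72, the number of elements of order d is φ(d) when d | 72 and 0 otherwise.
Here 72 is not a multiple of 84, so there are no elements of order 84.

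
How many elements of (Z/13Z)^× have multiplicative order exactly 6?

2

φ(13) = 13 − 1 = 12 = 2^2 · 3.
Since (Z/13Z)^× is cyclic of order 12, the number of elements of order d is φ(d) when d | 12 and 0 otherwise.
6 = 2 · 3 divides 12, and φ(6) = 2.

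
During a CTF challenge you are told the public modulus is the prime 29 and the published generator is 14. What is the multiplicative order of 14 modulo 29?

28

By Lagrange's theorem, ord_29(14) divides φ(29) = 29 − 1 = 28 = 2^2 · 7.
Divisors of 28: 1, 2, 4, 7, 14, 28.
Check 14^d mod 29 for each divisor in increasing order:
14^1 ≡ 14
14^2 ≡ 22
14^4 ≡ 20
14^7 ≡ 12
14^14 ≡ 28
14^28 ≡ 1
Hence ord(14) = 28.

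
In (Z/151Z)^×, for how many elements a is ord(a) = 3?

φ(151) = 151 − 1 = 150 = 2 · 3 · 5^2.
(Z/151Z)^× is cyclic (|G| = 150); a cyclic group of order m has exactly φ(d) elements of each order d | m, and none otherwise.
3 | 150, and φ(3) = 3 − 1 = 2.

2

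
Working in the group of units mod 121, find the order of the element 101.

The order of 101 must divide φ(121) = φ(11^2) = 11·(11−1) = 110 = 2 · 5 · 11.
Divisors of 110: 1, 2, 5, 10, 11, 22, 55, 110.
Check 101^d mod 121 for each divisor in increasing order:
101^1 ≡ 101 (mod 121)
101^2 ≡ 37 (mod 121)
101^5 ≡ 87 (mod 121)
101^10 ≡ 67 (mod 121)
101^11 ≡ 112 (mod 121)
101^22 ≡ 81 (mod 121)
101^55 ≡ 120 (mod 121)
101^110 ≡ 1 (mod 121) ✓
The smallest such exponent is 110, so the order of 101 is 110.

110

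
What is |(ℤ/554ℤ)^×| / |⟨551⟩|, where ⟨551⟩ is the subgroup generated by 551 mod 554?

2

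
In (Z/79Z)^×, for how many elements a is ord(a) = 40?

φ(79) = 79 − 1 = 78 = 2 · 3 · 13.
(Z/79Z)^× is cyclic (|G| = 78); a cyclic group of order m has exactly φ(d) elements of each order d | m, and none otherwise.
Since 40 ∤ 78, the count is 0.

0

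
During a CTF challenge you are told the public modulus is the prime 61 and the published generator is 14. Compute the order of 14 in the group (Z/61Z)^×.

6

ord(14) | φ(61) = 61 − 1 = 60 = 2^2 · 3 · 5.
Divisors of 60: 1, 2, 3, 4, 5, 6, 10, 12, 15, 20, 30, 60.
Evaluate successive powers at the divisors of 60:
14^1 ≡ 14
14^2 ≡ 13
14^3 ≡ 60
14^4 ≡ 47
14^5 ≡ 48
14^6 ≡ 1
Therefore the multiplicative order of 14 modulo 61 is 6.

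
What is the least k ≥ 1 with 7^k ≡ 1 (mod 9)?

The order of 7 must divide φ(9) = φ(3^2) = 3·(3−1) = 6 = 2 · 3.
Divisors of 6: 1, 2, 3, 6.
Test each divisor d:
7^1 ≡ 7
7^2 ≡ 4
7^3 ≡ 1
The smallest such exponent is 3, so the order of 7 is 3.

3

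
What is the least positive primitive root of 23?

5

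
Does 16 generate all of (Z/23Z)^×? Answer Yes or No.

φ(23) = 23 − 1 = 22 = 2 · 11.
16 is a primitive root mod 23 iff 16^(φ(23)/q) ≢ 1 for every prime q | φ(23), i.e. q ∈ {2, 11}.
16^11 ≡ 1 (mod 23)  [q = 2: ≡ 1 ✗]
16^2 ≡ 3 (mod 23)  [q = 11: ≢ 1 ✓]
Since 16^11 ≡ 1, the order of 16 divides 11 < 22, so 16 is not a primitive root.

No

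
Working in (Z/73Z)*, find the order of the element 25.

36

By Lagrange's theorem, ord_73(25) divides φ(73) = 73 − 1 = 72 = 2^3 · 3^2.
Divisors of 72: 1, 2, 3, 4, 6, 8, 9, 12, 18, 24, 36, 72.
Compute 25^d (mod 73) for the divisors d until we hit 1:
25^1 ≡ 25 (mod 73)
25^2 ≡ 41 (mod 73)
25^3 ≡ 3 (mod 73)
25^4 ≡ 2 (mod 73)
25^6 ≡ 9 (mod 73)
25^8 ≡ 4 (mod 73)
25^9 ≡ 27 (mod 73)
25^12 ≡ 8 (mod 73)
25^18 ≡ 72 (mod 73)
25^24 ≡ 64 (mod 73)
25^36 ≡ 1 (mod 73) ✓
Therefore the multiplicative order of 25 modulo 73 is 36.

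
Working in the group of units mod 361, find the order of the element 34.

342

The order of 34 must divide φ(361) = φ(19^2) = 19·(19−1) = 342 = 2 · 3^2 · 19.
Divisors of 342: 1, 2, 3, 6, 9, 18, 19, 38, 57, 114, 171, 342.
Evaluate successive powers at the divisors of 342:
34^1 ≡ 34 (mod 361)
34^2 ≡ 73 (mod 361)
34^3 ≡ 316 (mod 361)
34^6 ≡ 220 (mod 361)
34^9 ≡ 208 (mod 361)
34^18 ≡ 305 (mod 361)
34^19 ≡ 262 (mod 361)
34^38 ≡ 54 (mod 361)
34^57 ≡ 69 (mod 361)
34^114 ≡ 68 (mod 361)
34^171 ≡ 360 (mod 361)
34^342 ≡ 1 (mod 361) ✓
Hence ord(34) = 342.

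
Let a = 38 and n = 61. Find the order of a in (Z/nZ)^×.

The order of 38 must divide φ(61) = 61 − 1 = 60 = 2^2 · 3 · 5.
Divisors of 60: 1, 2, 3, 4, 5, 6, 10, 12, 15, 20, 30, 60.
Check 38^d mod 61 for each divisor in increasing order:
38^1 ≡ 38 (mod 61)
38^2 ≡ 41 (mod 61)
38^3 ≡ 33 (mod 61)
38^4 ≡ 34 (mod 61)
38^5 ≡ 11 (mod 61)
38^6 ≡ 52 (mod 61)
38^10 ≡ 60 (mod 61)
38^12 ≡ 20 (mod 61)
38^15 ≡ 50 (mod 61)
38^20 ≡ 1 (mod 61) ✓
Hence ord(38) = 20.

20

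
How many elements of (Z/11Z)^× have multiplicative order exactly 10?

4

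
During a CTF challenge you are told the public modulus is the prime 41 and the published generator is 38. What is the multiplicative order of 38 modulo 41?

8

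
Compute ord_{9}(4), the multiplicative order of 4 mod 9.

By Lagrange's theorem, ord_9(4) divides φ(9) = φ(3^2) = 3·(3−1) = 6 = 2 · 3.
Divisors of 6: 1, 2, 3, 6.
Check 4^d mod 9 for each divisor in increasing order:
4^1 ≡ 4 (mod 9)
4^2 ≡ 7 (mod 9)
4^3 ≡ 1 (mod 9) ✓
The smallest such exponent is 3, so the order of 4 is 3.

3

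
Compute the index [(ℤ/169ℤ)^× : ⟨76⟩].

Since 76 ∈ (Z/169Z)^×, its order divides φ(169) = φ(13^2) = 13·(13−1) = 156 = 2^2 · 3 · 13.
Divisors of 156: 1, 2, 3, 4, 6, 12, 13, 26, 39, 52, 78, 156.
Check 76^d mod 169 for each divisor in increasing order:
76^1 ≡ 76 (mod 169)
76^2 ≡ 30 (mod 169)
76^3 ≡ 83 (mod 169)
76^4 ≡ 55 (mod 169)
76^6 ≡ 129 (mod 169)
76^12 ≡ 79 (mod 169)
76^13 ≡ 89 (mod 169)
76^26 ≡ 147 (mod 169)
76^39 ≡ 70 (mod 169)
76^52 ≡ 146 (mod 169)
76^78 ≡ 168 (mod 169)
76^156 ≡ 1 (mod 169) ✓
So ord_169(76) = 156, hence |⟨76⟩| = 156.
The index is φ(169) / ord(76) = 156 / 156 = 1.

1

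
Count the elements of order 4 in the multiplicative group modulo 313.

2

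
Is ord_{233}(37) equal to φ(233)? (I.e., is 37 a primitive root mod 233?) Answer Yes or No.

No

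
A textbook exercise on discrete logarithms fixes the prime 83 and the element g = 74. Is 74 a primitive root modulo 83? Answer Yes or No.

Yes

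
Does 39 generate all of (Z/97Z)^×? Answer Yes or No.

Yes

φ(97) = 97 − 1 = 96 = 2^5 · 3.
Test 39^(96/q) mod 97 for each prime factor q of 96:
39^48 ≡ 96 (mod 97)  [q = 2: ≢ 1 ✓]
39^32 ≡ 61 (mod 97)  [q = 3: ≢ 1 ✓]
Every test exponent gives a nontrivial residue, hence 39 generates the full group.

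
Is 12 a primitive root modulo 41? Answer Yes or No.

Yes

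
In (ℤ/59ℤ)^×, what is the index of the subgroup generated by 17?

ord(17) | φ(59) = 59 − 1 = 58 = 2 · 29.
Divisors of 58: 1, 2, 29, 58.
Test each divisor d:
17^1 ≡ 17
17^2 ≡ 53
17^29 ≡ 1
The order of 17 is 29, so the subgroup it generates has 29 elements.
The index is φ(59) / ord(17) = 58 / 29 = 2.

2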